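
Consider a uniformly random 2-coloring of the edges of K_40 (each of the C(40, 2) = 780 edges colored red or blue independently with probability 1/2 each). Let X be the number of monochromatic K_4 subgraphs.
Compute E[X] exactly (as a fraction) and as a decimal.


Let X = Σ_S X_S over the C(40, 4) = 91390 subsets S of size 4, where X_S = 1 if the K_4 on S is monochromatic.
For a fixed S, the K_4 on S has C(4, 2) = 6 edges. P[all 6 edges red] = (1/2)^6, and likewise for blue, so P[monochromatic] = 2·(1/2)^6 = 2^{1 − 6} = 1/32.
Summing: E[X] = C(40, 4) · 2^{1 − 6} = 91390 · 1/32 = 45695/16.
Numerically: E[X] ≈ 2855.93750.

E[X] = C(40,4)·2^(1−C(4,2)) = 45695/16 ≈ 2855.93750.


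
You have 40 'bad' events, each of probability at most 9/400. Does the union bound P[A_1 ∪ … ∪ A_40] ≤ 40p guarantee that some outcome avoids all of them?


Union bound: P[∪_{i=1}^{40} A_i] ≤ Σ_i P[A_i] ≤ 40·p = 40·(9/400) = 9/10.
Numerically: 9/10 ≈ 0.9000.
Is 9/10 < 1? YES.
Since P[∪ A_i] ≤ 9/10 < 1, the complement has P[∩ A_i^c] ≥ 1 − 9/10 = 1/10 > 0, so some outcome avoids every A_i.

40·p = 9/10 ≈ 0.9000; existence CERTIFIED by the union bound.


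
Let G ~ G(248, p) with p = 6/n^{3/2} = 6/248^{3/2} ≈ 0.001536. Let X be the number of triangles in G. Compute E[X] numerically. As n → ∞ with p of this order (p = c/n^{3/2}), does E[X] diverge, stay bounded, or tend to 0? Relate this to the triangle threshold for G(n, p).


Number of potential triangles: C(248, 3) = 2511496.
Each occurs with probability p³ ≈ (0.001536)³ ≈ 3.625945e-09.
By linearity: E[X] = C(248, 3)·p³ ≈ 2511496 · 3.625945e-09 ≈ 0.0091.
Since α = 3/2 > 1, p = c/n^{3/2} = o(1/n) is below the triangle threshold p ~ 1/n. Asymptotically E[X] ~ (c³/6)·n^{3(1−α)} = (6³/6)·n^{-1.5} → 0, so by Markov's inequality G has no triangles w.h.p.

E[X] ≈ 0.0091; in regime p = Θ(1/n^{3/2}) E[X] tends to 0 (below the triangle threshold p ~ 1/n).


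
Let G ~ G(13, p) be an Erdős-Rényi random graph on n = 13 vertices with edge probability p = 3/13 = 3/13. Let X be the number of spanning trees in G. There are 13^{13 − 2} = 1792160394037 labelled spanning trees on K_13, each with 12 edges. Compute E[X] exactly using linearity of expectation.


K_13 has 13^{13 − 2} = 1792160394037 labelled spanning trees.
For each such spanning tree H, let X_H = 1 if all 12 edges of H are present in G. Then P[X_H = 1] = p^{12} = (3/13)^{12} = 531441/23298085122481.
Summing the indicators: E[X] = Σ_H E[X_H] = 1792160394037 · p^{12} = 1792160394037 · 531441/23298085122481 = 531441/13.
Numerically: E[X] ≈ 40880.1.

E[X] = 1792160394037 · (3/13)^{12} = 531441/13 ≈ 40880.1.


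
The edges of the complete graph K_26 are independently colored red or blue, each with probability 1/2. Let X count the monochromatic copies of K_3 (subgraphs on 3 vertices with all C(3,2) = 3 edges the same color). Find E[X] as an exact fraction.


Let X = Σ_S X_S over the C(26, 3) = 2600 subsets S of size 3, where X_S = 1 if the K_3 on S is monochromatic.
For a fixed S, the K_3 on S has C(3, 2) = 3 edges. P[all 3 edges red] = (1/2)^3, and likewise for blue, so P[monochromatic] = 2·(1/2)^3 = 2^{1 − 3} = 1/4.
By linearity: E[X] = C(26, 3) · 2^{1 − 3} = 2600 · 1/4 = 650.
Numerically: E[X] ≈ 650.0000.

E[X] = C(26,3)·2^(1−C(3,2)) = 650 ≈ 650.0000.


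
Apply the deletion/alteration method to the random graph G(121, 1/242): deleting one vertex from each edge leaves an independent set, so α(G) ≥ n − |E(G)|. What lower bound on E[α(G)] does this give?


E[|E(G)|] = C(121, 2)·p = 7260 · (1/242) = 30.
E[α(G)] ≥ n − E[|E(G)|] = 121 − 30 = 91.
Numerically: ≈ 91.0000.
(This is only a lower bound; the true E[α(G)] may be larger.)

E[α(G)] ≥ 91 ≈ 91.0000.


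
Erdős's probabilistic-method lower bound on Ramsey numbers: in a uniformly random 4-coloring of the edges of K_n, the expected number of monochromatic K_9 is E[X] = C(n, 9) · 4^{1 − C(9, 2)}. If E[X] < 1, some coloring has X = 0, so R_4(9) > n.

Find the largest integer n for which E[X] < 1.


We need C(n, 9) · 4^{1 − 36} < 1, i.e. C(n, 9) < 4^{36 − 1} = 1180591620717411303424.
Check values of n near the boundary:
  n = 913: C(913, 9) = 1167605542753639808390; 1167605542753639808390 < 1180591620717411303424? YES
  n = 914: C(914, 9) = 1179217089587653905932; 1179217089587653905932 < 1180591620717411303424? YES
  n = 915: C(915, 9) = 1190931166636537885130; 1190931166636537885130 < 1180591620717411303424? NO
The largest n with C(n, 9) < 1180591620717411303424 is n = 914 (where E[X] = 294804272396913476483/295147905179352825856 ≈ 0.998836). Hence R_4(9) > 914, i.e. R_4(9) ≥ 915.

Largest n = 914; hence R_4(9) > 914.


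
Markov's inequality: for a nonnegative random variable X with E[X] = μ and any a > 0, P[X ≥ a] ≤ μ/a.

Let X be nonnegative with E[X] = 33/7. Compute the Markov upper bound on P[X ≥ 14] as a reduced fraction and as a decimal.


μ = E[X] = 33/7, a = 14.
Markov: P[X ≥ 14] ≤ μ/a = (33/7)/14 = 33/98.
Numerically: ≈ 0.33673.
(Since a = 14 > μ = 4.71429, the bound 33/98 is < 1 and informative.)

P[X ≥ 14] ≤ 33/98 ≈ 0.33673.


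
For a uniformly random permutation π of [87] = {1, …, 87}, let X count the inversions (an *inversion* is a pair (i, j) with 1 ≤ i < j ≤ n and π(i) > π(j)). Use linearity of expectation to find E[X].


Write X = Σ X_I over the C(87, 2) = 3741 pairs i < j, with X_I the indicator of one inversion.
There are 3741 indicators.
For each fixed pair i < j, the values π(i) and π(j) are two distinct elements of {1, …, 87} in uniformly random order; by symmetry P[π(i) > π(j)] = 1/2.
By linearity: E[X] = 3741 · (1/2) = C(87, 2) · (1/2) = 3741/2 = 3741/2 ≈ 1870.5000.

E[X] = 3741/2 = 1870.5000.


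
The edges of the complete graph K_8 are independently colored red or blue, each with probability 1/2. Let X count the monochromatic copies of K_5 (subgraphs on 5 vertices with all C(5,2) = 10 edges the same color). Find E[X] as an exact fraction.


Let X = Σ_S X_S over the C(8, 5) = 56 subsets S of size 5, where X_S = 1 if the K_5 on S is monochromatic.
For a fixed S, the K_5 on S has C(5, 2) = 10 edges. P[all 10 edges red] = (1/2)^10, and likewise for blue, so P[monochromatic] = 2·(1/2)^10 = 2^{1 − 10} = 1/512.
By linearity of expectation: E[X] = C(8, 5) · 2^{1 − 10} = 56 · 1/512 = 7/64.
Numerically: E[X] ≈ 0.109375.

E[X] = C(8,5)·2^(1−C(5,2)) = 7/64 ≈ 0.109375.


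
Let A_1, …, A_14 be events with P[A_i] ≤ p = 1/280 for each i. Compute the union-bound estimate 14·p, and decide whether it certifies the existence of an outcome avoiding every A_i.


Union bound: P[∪_{i=1}^{14} A_i] ≤ Σ_i P[A_i] ≤ 14·p = 14·(1/280) = 1/20.
Numerically: 1/20 ≈ 0.05000.
Is 1/20 < 1? YES.
Since P[∪ A_i] ≤ 1/20 < 1, the complement has P[∩ A_i^c] ≥ 1 − 1/20 = 19/20 > 0, so some outcome avoids every A_i.

14·p = 1/20 ≈ 0.05000; existence CERTIFIED by the union bound.


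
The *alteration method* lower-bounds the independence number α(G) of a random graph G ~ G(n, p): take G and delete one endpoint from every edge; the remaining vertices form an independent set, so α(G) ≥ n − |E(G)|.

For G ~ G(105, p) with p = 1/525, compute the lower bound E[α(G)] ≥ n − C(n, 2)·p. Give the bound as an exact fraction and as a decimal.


E[|E(G)|] = C(105, 2)·p = 5460 · (1/525) = 52/5.
E[α(G)] ≥ n − E[|E(G)|] = 105 − 52/5 = 473/5.
Numerically: ≈ 94.600000.
(This is only a lower bound; the true E[α(G)] may be larger.)

E[α(G)] ≥ 473/5 ≈ 94.600000.


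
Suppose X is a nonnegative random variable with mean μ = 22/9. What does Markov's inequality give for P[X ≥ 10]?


μ = E[X] = 22/9, a = 10.
Markov: P[X ≥ 10] ≤ μ/a = (22/9)/10 = 11/45.
Numerically: ≈ 0.24444.
(Since a = 10 > μ = 2.44444, the bound 11/45 is < 1 and informative.)

P[X ≥ 10] ≤ 11/45 ≈ 0.24444.


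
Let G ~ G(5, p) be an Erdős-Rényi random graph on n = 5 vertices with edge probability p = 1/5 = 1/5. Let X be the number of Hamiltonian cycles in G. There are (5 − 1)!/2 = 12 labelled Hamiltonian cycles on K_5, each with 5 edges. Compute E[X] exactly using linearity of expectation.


K_5 has (5 − 1)!/2 = 12 labelled Hamiltonian cycles.
For each such Hamiltonian cycle H, let X_H = 1 if all 5 edges of H are present in G. Then P[X_H = 1] = p^{5} = (1/5)^{5} = 1/3125.
By linearity: E[X] = Σ_H E[X_H] = 12 · p^{5} = 12 · 1/3125 = 12/3125.
Numerically: E[X] ≈ 0.00384.

E[X] = 12 · (1/5)^{5} = 12/3125 ≈ 0.00384.


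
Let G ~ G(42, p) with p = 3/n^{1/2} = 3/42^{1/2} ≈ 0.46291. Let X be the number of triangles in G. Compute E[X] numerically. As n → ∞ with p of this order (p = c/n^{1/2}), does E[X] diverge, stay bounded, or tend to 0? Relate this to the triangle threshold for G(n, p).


Number of potential triangles: C(42, 3) = 11480.
Each occurs with probability p³ ≈ (0.46291)³ ≈ 9.91950107e-02.
By linearity: E[X] = C(42, 3)·p³ ≈ 11480 · 9.91950107e-02 ≈ 1138.758723.
Since α = 1/2 < 1, p = c/n^{1/2} ≫ 1/n is above the triangle threshold p ~ 1/n. Asymptotically E[X] ~ (c³/6)·n^{3(1−α)} = (3³/6)·n^{1.5} → ∞; triangles are abundant w.h.p.

E[X] ≈ 1138.758723; in regime p = Θ(1/n^{1/2}) E[X] diverges (above the triangle threshold p ~ 1/n).


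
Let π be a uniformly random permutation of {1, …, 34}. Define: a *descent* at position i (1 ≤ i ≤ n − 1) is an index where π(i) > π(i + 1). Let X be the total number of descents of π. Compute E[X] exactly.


Write X = Σ X_I over i = 1, …, 33, with X_I the indicator of one descent.
There are 33 indicators.
For each fixed i, the pair (π(i), π(i+1)) is a uniformly random ordered pair of distinct values from {1, …, 34}; by symmetry P[π(i) > π(i+1)] = 1/2.
By linearity: E[X] = 33 · (1/2) = (34 − 1) · (1/2) = 33/2 ≈ 16.5000.

E[X] = 33/2 = 16.5000.


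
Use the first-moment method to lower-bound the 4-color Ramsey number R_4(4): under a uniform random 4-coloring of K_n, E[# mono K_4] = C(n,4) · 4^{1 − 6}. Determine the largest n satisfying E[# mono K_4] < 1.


We need C(n, 4) · 4^{1 − 6} < 1, i.e. C(n, 4) < 4^{6 − 1} = 1024.
Check values of n near the boundary:
  n = 12: C(12, 4) = 495; 495 < 1024? YES
  n = 13: C(13, 4) = 715; 715 < 1024? YES
  n = 14: C(14, 4) = 1001; 1001 < 1024? YES
  n = 15: C(15, 4) = 1365; 1365 < 1024? NO
  n = 16: C(16, 4) = 1820; 1820 < 1024? NO
  n = 17: C(17, 4) = 2380; 2380 < 1024? NO
The largest n with C(n, 4) < 1024 is n = 14 (where E[X] = 1001/1024 ≈ 0.9775). Hence R_4(4) > 14, i.e. R_4(4) ≥ 15.

Largest n = 14; hence R_4(4) > 14.


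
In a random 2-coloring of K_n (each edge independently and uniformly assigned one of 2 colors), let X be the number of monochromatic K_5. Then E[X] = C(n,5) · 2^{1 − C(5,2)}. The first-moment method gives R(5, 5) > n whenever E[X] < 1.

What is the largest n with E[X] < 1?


We need C(n, 5) · 2^{1 − 10} < 1, i.e. C(n, 5) < 2^{10 − 1} = 512.
Check values of n near the boundary:
  n = 7: C(7, 5) = 21; 21 < 512? YES
  n = 8: C(8, 5) = 56; 56 < 512? YES
  n = 9: C(9, 5) = 126; 126 < 512? YES
  n = 10: C(10, 5) = 252; 252 < 512? YES
  n = 11: C(11, 5) = 462; 462 < 512? YES
  n = 12: C(12, 5) = 792; 792 < 512? NO
  n = 13: C(13, 5) = 1287; 1287 < 512? NO
  n = 14: C(14, 5) = 2002; 2002 < 512? NO
The largest n with C(n, 5) < 512 is n = 11 (where E[X] = 231/256 ≈ 0.902344). Hence R(5, 5) > 11, i.e. R(5, 5) ≥ 12.

Largest n = 11; hence R(5, 5) > 11.


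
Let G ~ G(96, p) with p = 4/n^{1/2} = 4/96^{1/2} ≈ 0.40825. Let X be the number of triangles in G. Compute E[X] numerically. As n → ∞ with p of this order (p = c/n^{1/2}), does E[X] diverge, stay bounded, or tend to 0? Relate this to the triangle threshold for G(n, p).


Number of potential triangles: C(96, 3) = 142880.
Each occurs with probability p³ ≈ (0.40825)³ ≈ 6.8041382e-02.
By linearity: E[X] = C(96, 3)·p³ ≈ 142880 · 6.8041382e-02 ≈ 9721.75262.
Since α = 1/2 < 1, p = c/n^{1/2} ≫ 1/n is above the triangle threshold p ~ 1/n. Asymptotically E[X] ~ (c³/6)·n^{3(1−α)} = (4³/6)·n^{1.5} → ∞; triangles are abundant w.h.p.

E[X] ≈ 9721.75262; in regime p = Θ(1/n^{1/2}) E[X] diverges (above the triangle threshold p ~ 1/n).


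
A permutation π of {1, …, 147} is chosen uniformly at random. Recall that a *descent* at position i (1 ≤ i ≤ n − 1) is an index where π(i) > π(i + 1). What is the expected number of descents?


Write X = Σ X_I over i = 1, …, 146, with X_I the indicator of one descent.
There are 146 indicators.
For each fixed i, the pair (π(i), π(i+1)) is a uniformly random ordered pair of distinct values from {1, …, 147}; by symmetry P[π(i) > π(i+1)] = 1/2.
By linearity: E[X] = 146 · (1/2) = (147 − 1) · (1/2) = 73 ≈ 73.0000.

E[X] = 73 = 73.0000.


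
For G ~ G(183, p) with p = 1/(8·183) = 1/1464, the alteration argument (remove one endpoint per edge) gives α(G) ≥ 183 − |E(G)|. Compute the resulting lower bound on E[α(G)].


E[|E(G)|] = C(183, 2)·p = 16653 · (1/1464) = 91/8.
E[α(G)] ≥ n − E[|E(G)|] = 183 − 91/8 = 1373/8.
Numerically: ≈ 171.625000.
(This is only a lower bound; the true E[α(G)] may be larger.)

E[α(G)] ≥ 1373/8 ≈ 171.625000.


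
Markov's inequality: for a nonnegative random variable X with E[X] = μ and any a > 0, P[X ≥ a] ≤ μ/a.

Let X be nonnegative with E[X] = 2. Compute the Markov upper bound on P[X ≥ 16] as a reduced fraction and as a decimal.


μ = E[X] = 2, a = 16.
Markov: P[X ≥ 16] ≤ μ/a = (2)/16 = 1/8.
Numerically: ≈ 0.125.
(Since a = 16 > μ = 2.000, the bound 1/8 is < 1 and informative.)

P[X ≥ 16] ≤ 1/8 ≈ 0.125.


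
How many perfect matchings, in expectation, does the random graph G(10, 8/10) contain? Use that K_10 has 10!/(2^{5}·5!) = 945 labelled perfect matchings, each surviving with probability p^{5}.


K_10 has 10!/(2^{5}·5!) = 945 labelled perfect matchings.
For each such perfect matching H, let X_H = 1 if all 5 edges of H are present in G. Then P[X_H = 1] = p^{5} = (4/5)^{5} = 1024/3125.
Summing the indicators: E[X] = Σ_H E[X_H] = 945 · p^{5} = 945 · 1024/3125 = 193536/625.
Numerically: E[X] ≈ 309.7.

E[X] = 945 · (4/5)^{5} = 193536/625 ≈ 309.7.


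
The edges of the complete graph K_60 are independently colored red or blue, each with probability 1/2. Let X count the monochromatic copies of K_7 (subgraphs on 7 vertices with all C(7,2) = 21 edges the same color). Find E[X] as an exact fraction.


Let X = Σ_S X_S over the C(60, 7) = 386206920 subsets S of size 7, where X_S = 1 if the K_7 on S is monochromatic.
For a fixed S, the K_7 on S has C(7, 2) = 21 edges. P[all 21 edges red] = (1/2)^21, and likewise for blue, so P[monochromatic] = 2·(1/2)^21 = 2^{1 − 21} = 1/1048576.
By linearity: E[X] = C(60, 7) · 2^{1 − 21} = 386206920 · 1/1048576 = 48275865/131072.
Numerically: E[X] ≈ 368.316.

E[X] = C(60,7)·2^(1−C(7,2)) = 48275865/131072 ≈ 368.316.


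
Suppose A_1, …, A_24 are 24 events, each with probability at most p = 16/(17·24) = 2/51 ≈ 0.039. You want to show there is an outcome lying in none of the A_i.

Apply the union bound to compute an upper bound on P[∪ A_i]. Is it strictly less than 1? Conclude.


Union bound: P[∪_{i=1}^{24} A_i] ≤ Σ_i P[A_i] ≤ 24·p = 24·(2/51) = 16/17.
Numerically: 16/17 ≈ 0.941.
Is 16/17 < 1? YES.
Since P[∪ A_i] ≤ 16/17 < 1, the complement has P[∩ A_i^c] ≥ 1 − 16/17 = 1/17 > 0, so some outcome avoids every A_i.

24·p = 16/17 ≈ 0.941; existence CERTIFIED by the union bound.


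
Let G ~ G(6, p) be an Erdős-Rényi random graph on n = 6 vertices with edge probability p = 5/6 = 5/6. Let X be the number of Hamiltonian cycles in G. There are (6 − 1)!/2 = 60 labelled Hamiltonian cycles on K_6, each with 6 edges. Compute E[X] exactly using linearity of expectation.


K_6 has (6 − 1)!/2 = 60 labelled Hamiltonian cycles.
For each such Hamiltonian cycle H, let X_H = 1 if all 6 edges of H are present in G. Then P[X_H = 1] = p^{6} = (5/6)^{6} = 15625/46656.
Summing the indicators: E[X] = Σ_H E[X_H] = 60 · p^{6} = 60 · 15625/46656 = 78125/3888.
Numerically: E[X] ≈ 20.09.

E[X] = 60 · (5/6)^{6} = 78125/3888 ≈ 20.09.


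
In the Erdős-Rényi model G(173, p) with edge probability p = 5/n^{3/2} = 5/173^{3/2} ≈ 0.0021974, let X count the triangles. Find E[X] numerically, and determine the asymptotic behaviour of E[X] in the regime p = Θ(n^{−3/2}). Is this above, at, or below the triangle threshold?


Number of potential triangles: C(173, 3) = 848046.
Each occurs with probability p³ ≈ (0.0021974)³ ≈ 1.0609686e-08.
By linearity: E[X] = C(173, 3)·p³ ≈ 848046 · 1.0609686e-08 ≈ 0.00900.
Since α = 3/2 > 1, p = c/n^{3/2} = o(1/n) is below the triangle threshold p ~ 1/n. Asymptotically E[X] ~ (c³/6)·n^{3(1−α)} = (5³/6)·n^{-1.5} → 0, so by Markov's inequality G has no triangles w.h.p.

E[X] ≈ 0.00900; in regime p = Θ(1/n^{3/2}) E[X] tends to 0 (below the triangle threshold p ~ 1/n).


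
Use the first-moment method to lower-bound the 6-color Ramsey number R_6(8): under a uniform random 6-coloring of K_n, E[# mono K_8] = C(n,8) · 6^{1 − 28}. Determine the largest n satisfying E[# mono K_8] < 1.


We need C(n, 8) · 6^{1 − 28} < 1, i.e. C(n, 8) < 6^{28 − 1} = 1023490369077469249536.
Check values of n near the boundary:
  n = 1592: C(1592, 8) = 1005480414540892933435; 1005480414540892933435 < 1023490369077469249536? YES
  n = 1593: C(1593, 8) = 1010555394551193970323; 1010555394551193970323 < 1023490369077469249536? YES
  n = 1594: C(1594, 8) = 1015652773590544255167; 1015652773590544255167 < 1023490369077469249536? YES
  n = 1595: C(1595, 8) = 1020772636343363633895; 1020772636343363633895 < 1023490369077469249536? YES
  n = 1596: C(1596, 8) = 1025915067760710553965; 1025915067760710553965 < 1023490369077469249536? NO
  n = 1597: C(1597, 8) = 1031080153060953275445; 1031080153060953275445 < 1023490369077469249536? NO
  n = 1598: C(1598, 8) = 1036267977730442348529; 1036267977730442348529 < 1023490369077469249536? NO
The largest n with C(n, 8) < 1023490369077469249536 is n = 1595 (where E[X] = 113419181815929292655/113721152119718805504 ≈ 0.99734). Hence R_6(8) > 1595, i.e. R_6(8) ≥ 1596.

Largest n = 1595; hence R_6(8) > 1595.


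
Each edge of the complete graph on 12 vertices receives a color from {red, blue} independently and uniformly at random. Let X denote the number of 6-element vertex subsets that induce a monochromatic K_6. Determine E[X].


Let X = Σ_S X_S over the C(12, 6) = 924 subsets S of size 6, where X_S = 1 if the K_6 on S is monochromatic.
For a fixed S, the K_6 on S has C(6, 2) = 15 edges. P[all 15 edges red] = (1/2)^15, and likewise for blue, so P[monochromatic] = 2·(1/2)^15 = 2^{1 − 15} = 1/16384.
By linearity: E[X] = C(12, 6) · 2^{1 − 15} = 924 · 1/16384 = 231/4096.
Numerically: E[X] ≈ 0.05640.

E[X] = C(12,6)·2^(1−C(6,2)) = 231/4096 ≈ 0.05640.


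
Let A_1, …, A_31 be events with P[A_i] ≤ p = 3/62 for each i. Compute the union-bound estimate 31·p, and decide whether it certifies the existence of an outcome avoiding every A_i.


Union bound: P[∪_{i=1}^{31} A_i] ≤ Σ_i P[A_i] ≤ 31·p = 31·(3/62) = 3/2.
Numerically: 3/2 ≈ 1.5000000.
Is 3/2 < 1? NO.
Since the bound 3/2 is ≥ 1, the union bound is uninformative here; it does NOT by itself certify existence.

31·p = 3/2 ≈ 1.5000000; existence NOT certified by the union bound.


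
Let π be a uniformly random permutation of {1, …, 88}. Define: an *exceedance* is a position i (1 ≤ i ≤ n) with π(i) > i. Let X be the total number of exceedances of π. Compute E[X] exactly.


Write X = Σ_{i=1}^{88} X_i, where X_i = 1_{π(i) > i}.
For each fixed i, π(i) is uniform over {1, …, 88} (marginal of a uniform permutation), so P[π(i) > i] = (n − i)/n. Summing: Σ_{i=1}^{88} (n − i)/n = (0 + 1 + … + 87)/88 = 88(88 − 1)/(2·88) = (88 − 1)/2.
Hence E[X] = Σ_{i=1}^{88} (88 − i)/88 = 87/2 ≈ 43.50000.

E[X] = 87/2 = 43.50000.


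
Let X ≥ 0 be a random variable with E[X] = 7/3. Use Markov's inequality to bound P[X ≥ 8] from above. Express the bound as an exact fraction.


μ = E[X] = 7/3, a = 8.
Markov: P[X ≥ 8] ≤ μ/a = (7/3)/8 = 7/24.
Numerically: ≈ 0.2917.
(Since a = 8 > μ = 2.3333, the bound 7/24 is < 1 and informative.)

P[X ≥ 8] ≤ 7/24 ≈ 0.2917.


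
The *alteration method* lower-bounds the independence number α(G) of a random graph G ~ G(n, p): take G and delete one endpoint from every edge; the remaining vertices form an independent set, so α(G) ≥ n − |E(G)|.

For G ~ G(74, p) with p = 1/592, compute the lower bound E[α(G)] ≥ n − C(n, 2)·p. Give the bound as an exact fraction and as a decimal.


E[|E(G)|] = C(74, 2)·p = 2701 · (1/592) = 73/16.
E[α(G)] ≥ n − E[|E(G)|] = 74 − 73/16 = 1111/16.
Numerically: ≈ 69.437500.
(This is only a lower bound; the true E[α(G)] may be larger.)

E[α(G)] ≥ 1111/16 ≈ 69.437500.


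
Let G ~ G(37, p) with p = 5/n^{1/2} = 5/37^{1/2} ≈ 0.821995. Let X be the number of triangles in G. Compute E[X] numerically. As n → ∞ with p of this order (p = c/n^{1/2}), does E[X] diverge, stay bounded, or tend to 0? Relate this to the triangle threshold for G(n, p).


Number of potential triangles: C(37, 3) = 7770.
Each occurs with probability p³ ≈ (0.821995)³ ≈ 5.55401984e-01.
By linearity: E[X] = C(37, 3)·p³ ≈ 7770 · 5.55401984e-01 ≈ 4315.473417.
Since α = 1/2 < 1, p = c/n^{1/2} ≫ 1/n is above the triangle threshold p ~ 1/n. Asymptotically E[X] ~ (c³/6)·n^{3(1−α)} = (5³/6)·n^{1.5} → ∞; triangles are abundant w.h.p.

E[X] ≈ 4315.473417; in regime p = Θ(1/n^{1/2}) E[X] diverges (above the triangle threshold p ~ 1/n).


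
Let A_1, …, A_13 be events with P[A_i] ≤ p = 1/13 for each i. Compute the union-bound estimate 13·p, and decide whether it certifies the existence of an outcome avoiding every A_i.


Union bound: P[∪_{i=1}^{13} A_i] ≤ Σ_i P[A_i] ≤ 13·p = 13·(1/13) = 1.
Numerically: 1 ≈ 1.000.
Is 1 < 1? NO.
Since the bound 1 is ≥ 1, the union bound is uninformative here; it does NOT by itself certify existence.

13·p = 1 ≈ 1.000; existence NOT certified by the union bound.


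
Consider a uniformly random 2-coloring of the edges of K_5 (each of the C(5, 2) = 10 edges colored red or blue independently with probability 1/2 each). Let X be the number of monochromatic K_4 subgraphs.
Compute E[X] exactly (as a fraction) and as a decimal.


Let X = Σ_S X_S over the C(5, 4) = 5 subsets S of size 4, where X_S = 1 if the K_4 on S is monochromatic.
For a fixed S, the K_4 on S has C(4, 2) = 6 edges. P[all 6 edges red] = (1/2)^6, and likewise for blue, so P[monochromatic] = 2·(1/2)^6 = 2^{1 − 6} = 1/32.
By linearity of expectation: E[X] = C(5, 4) · 2^{1 − 6} = 5 · 1/32 = 5/32.
Numerically: E[X] ≈ 0.1562.

E[X] = C(5,4)·2^(1−C(4,2)) = 5/32 ≈ 0.1562.


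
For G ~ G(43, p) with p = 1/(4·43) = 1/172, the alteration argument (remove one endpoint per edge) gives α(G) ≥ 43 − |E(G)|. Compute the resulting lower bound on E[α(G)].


E[|E(G)|] = C(43, 2)·p = 903 · (1/172) = 21/4.
E[α(G)] ≥ n − E[|E(G)|] = 43 − 21/4 = 151/4.
Numerically: ≈ 37.7500.
(This is only a lower bound; the true E[α(G)] may be larger.)

E[α(G)] ≥ 151/4 ≈ 37.7500.


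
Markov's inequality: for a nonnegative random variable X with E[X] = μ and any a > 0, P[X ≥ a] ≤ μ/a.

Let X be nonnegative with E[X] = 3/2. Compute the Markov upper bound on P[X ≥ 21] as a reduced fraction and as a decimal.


μ = E[X] = 3/2, a = 21.
Markov: P[X ≥ 21] ≤ μ/a = (3/2)/21 = 1/14.
Numerically: ≈ 0.071.
(Since a = 21 > μ = 1.500, the bound 1/14 is < 1 and informative.)

P[X ≥ 21] ≤ 1/14 ≈ 0.071.


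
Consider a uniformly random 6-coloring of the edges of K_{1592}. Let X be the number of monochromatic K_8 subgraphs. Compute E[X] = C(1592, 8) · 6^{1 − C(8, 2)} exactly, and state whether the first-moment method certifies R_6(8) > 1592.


E[X] = C(1592, 8) · 6^{1 − 28} = 1005480414540892933435 · 6^{−27} = 1005480414540892933435/1023490369077469249536.
As a reduced fraction: E[X] = 1005480414540892933435/1023490369077469249536 ≈ 0.982.
Is E[X] < 1? YES.
Since E[X] < 1, there exists a 6-coloring of K_{1592} with no monochromatic K_8; hence R_6(8) > 1592.

E[X] = 1005480414540892933435/1023490369077469249536 ≈ 0.982; E[X] < 1, so R_6(8) > 1592.


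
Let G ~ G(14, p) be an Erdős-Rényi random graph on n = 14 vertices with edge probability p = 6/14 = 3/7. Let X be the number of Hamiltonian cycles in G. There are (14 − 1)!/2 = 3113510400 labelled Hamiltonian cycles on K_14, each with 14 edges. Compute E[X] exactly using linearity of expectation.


K_14 has (14 − 1)!/2 = 3113510400 labelled Hamiltonian cycles.
For each such Hamiltonian cycle H, let X_H = 1 if all 14 edges of H are present in G. Then P[X_H = 1] = p^{14} = (3/7)^{14} = 4782969/678223072849.
By linearity: E[X] = Σ_H E[X_H] = 3113510400 · p^{14} = 3113510400 · 4782969/678223072849 = 2127403389196800/96889010407.
Numerically: E[X] ≈ 2.2e+04.

E[X] = 3113510400 · (3/7)^{14} = 2127403389196800/96889010407 ≈ 2.2e+04.


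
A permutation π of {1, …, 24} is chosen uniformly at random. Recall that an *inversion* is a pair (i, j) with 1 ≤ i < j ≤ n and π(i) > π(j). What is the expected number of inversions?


Write X = Σ X_I over the C(24, 2) = 276 pairs i < j, with X_I the indicator of one inversion.
There are 276 indicators.
For each fixed pair i < j, the values π(i) and π(j) are two distinct elements of {1, …, 24} in uniformly random order; by symmetry P[π(i) > π(j)] = 1/2.
By linearity: E[X] = 276 · (1/2) = C(24, 2) · (1/2) = 276/2 = 138 ≈ 138.0000.

E[X] = 138 = 138.0000.


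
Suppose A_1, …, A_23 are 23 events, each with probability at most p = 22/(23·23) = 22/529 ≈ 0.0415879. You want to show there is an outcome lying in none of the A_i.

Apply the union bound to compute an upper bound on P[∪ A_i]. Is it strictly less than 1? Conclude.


Union bound: P[∪_{i=1}^{23} A_i] ≤ Σ_i P[A_i] ≤ 23·p = 23·(22/529) = 22/23.
Numerically: 22/23 ≈ 0.9565217.
Is 22/23 < 1? YES.
Since P[∪ A_i] ≤ 22/23 < 1, the complement has P[∩ A_i^c] ≥ 1 − 22/23 = 1/23 > 0, so some outcome avoids every A_i.

23·p = 22/23 ≈ 0.9565217; existence CERTIFIED by the union bound.


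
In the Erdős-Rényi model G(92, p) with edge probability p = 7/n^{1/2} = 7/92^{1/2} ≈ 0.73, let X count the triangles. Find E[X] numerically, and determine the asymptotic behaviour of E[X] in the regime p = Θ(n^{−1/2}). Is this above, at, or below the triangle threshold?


Number of potential triangles: C(92, 3) = 125580.
Each occurs with probability p³ ≈ (0.73)³ ≈ 3.88698e-01.
By linearity: E[X] = C(92, 3)·p³ ≈ 125580 · 3.88698e-01 ≈ 48812.703.
Since α = 1/2 < 1, p = c/n^{1/2} ≫ 1/n is above the triangle threshold p ~ 1/n. Asymptotically E[X] ~ (c³/6)·n^{3(1−α)} = (7³/6)·n^{1.5} → ∞; triangles are abundant w.h.p.

E[X] ≈ 48812.703; in regime p = Θ(1/n^{1/2}) E[X] diverges (above the triangle threshold p ~ 1/n).


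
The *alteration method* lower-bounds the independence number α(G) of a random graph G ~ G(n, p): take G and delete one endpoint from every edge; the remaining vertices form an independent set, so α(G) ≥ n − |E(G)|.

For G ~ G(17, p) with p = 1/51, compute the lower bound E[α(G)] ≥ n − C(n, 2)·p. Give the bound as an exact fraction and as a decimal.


E[|E(G)|] = C(17, 2)·p = 136 · (1/51) = 8/3.
E[α(G)] ≥ n − E[|E(G)|] = 17 − 8/3 = 43/3.
Numerically: ≈ 14.333.
(This is only a lower bound; the true E[α(G)] may be larger.)

E[α(G)] ≥ 43/3 ≈ 14.333.


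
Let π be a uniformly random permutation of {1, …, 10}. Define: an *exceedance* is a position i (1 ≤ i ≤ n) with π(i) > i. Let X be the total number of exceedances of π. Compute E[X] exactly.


Write X = Σ_{i=1}^{10} X_i, where X_i = 1_{π(i) > i}.
For each fixed i, π(i) is uniform over {1, …, 10} (marginal of a uniform permutation), so P[π(i) > i] = (n − i)/n. Summing: Σ_{i=1}^{10} (n − i)/n = (0 + 1 + … + 9)/10 = 10(10 − 1)/(2·10) = (10 − 1)/2.
Hence E[X] = Σ_{i=1}^{10} (10 − i)/10 = 9/2 ≈ 4.5000.

E[X] = 9/2 = 4.5000.


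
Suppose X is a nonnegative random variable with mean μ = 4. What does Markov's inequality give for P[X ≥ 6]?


μ = E[X] = 4, a = 6.
Markov: P[X ≥ 6] ≤ μ/a = (4)/6 = 2/3.
Numerically: ≈ 0.666667.
(Since a = 6 > μ = 4.000000, the bound 2/3 is < 1 and informative.)

P[X ≥ 6] ≤ 2/3 ≈ 0.666667.


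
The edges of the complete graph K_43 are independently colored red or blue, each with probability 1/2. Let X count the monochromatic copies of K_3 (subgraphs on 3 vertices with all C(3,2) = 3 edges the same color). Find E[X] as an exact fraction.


Let X = Σ_S X_S over the C(43, 3) = 12341 subsets S of size 3, where X_S = 1 if the K_3 on S is monochromatic.
For a fixed S, the K_3 on S has C(3, 2) = 3 edges. P[all 3 edges red] = (1/2)^3, and likewise for blue, so P[monochromatic] = 2·(1/2)^3 = 2^{1 − 3} = 1/4.
By linearity: E[X] = C(43, 3) · 2^{1 − 3} = 12341 · 1/4 = 12341/4.
Numerically: E[X] ≈ 3085.250.

E[X] = C(43,3)·2^(1−C(3,2)) = 12341/4 ≈ 3085.250.


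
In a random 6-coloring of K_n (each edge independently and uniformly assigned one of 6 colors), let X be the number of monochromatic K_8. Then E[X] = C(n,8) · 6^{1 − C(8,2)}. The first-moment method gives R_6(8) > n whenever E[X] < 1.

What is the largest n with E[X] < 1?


We need C(n, 8) · 6^{1 − 28} < 1, i.e. C(n, 8) < 6^{28 − 1} = 1023490369077469249536.
Check values of n near the boundary:
  n = 1594: C(1594, 8) = 1015652773590544255167; 1015652773590544255167 < 1023490369077469249536? YES
  n = 1595: C(1595, 8) = 1020772636343363633895; 1020772636343363633895 < 1023490369077469249536? YES
  n = 1596: C(1596, 8) = 1025915067760710553965; 1025915067760710553965 < 1023490369077469249536? NO
  n = 1597: C(1597, 8) = 1031080153060953275445; 1031080153060953275445 < 1023490369077469249536? NO
  n = 1598: C(1598, 8) = 1036267977730442348529; 1036267977730442348529 < 1023490369077469249536? NO
The largest n with C(n, 8) < 1023490369077469249536 is n = 1595 (where E[X] = 113419181815929292655/113721152119718805504 ≈ 0.997345). Hence R_6(8) > 1595, i.e. R_6(8) ≥ 1596.

Largest n = 1595; hence R_6(8) > 1595.


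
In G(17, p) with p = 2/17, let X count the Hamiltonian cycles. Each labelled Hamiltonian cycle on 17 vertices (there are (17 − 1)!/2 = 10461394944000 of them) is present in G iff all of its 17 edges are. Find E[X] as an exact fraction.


K_17 has (17 − 1)!/2 = 10461394944000 labelled Hamiltonian cycles.
For each such Hamiltonian cycle H, let X_H = 1 if all 17 edges of H are present in G. Then P[X_H = 1] = p^{17} = (2/17)^{17} = 131072/827240261886336764177.
By linearity: E[X] = Σ_H E[X_H] = 10461394944000 · p^{17} = 10461394944000 · 131072/827240261886336764177 = 1371195958099968000/827240261886336764177.
Numerically: E[X] ≈ 0.001658.

E[X] = 10461394944000 · (2/17)^{17} = 1371195958099968000/827240261886336764177 ≈ 0.001658.


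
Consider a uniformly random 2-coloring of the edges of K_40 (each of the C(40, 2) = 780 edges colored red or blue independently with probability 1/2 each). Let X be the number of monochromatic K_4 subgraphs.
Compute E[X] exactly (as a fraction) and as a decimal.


Let X = Σ_S X_S over the C(40, 4) = 91390 subsets S of size 4, where X_S = 1 if the K_4 on S is monochromatic.
For a fixed S, the K_4 on S has C(4, 2) = 6 edges. P[all 6 edges red] = (1/2)^6, and likewise for blue, so P[monochromatic] = 2·(1/2)^6 = 2^{1 − 6} = 1/32.
Summing: E[X] = C(40, 4) · 2^{1 − 6} = 91390 · 1/32 = 45695/16.
Numerically: E[X] ≈ 2855.93750.

E[X] = C(40,4)·2^(1−C(4,2)) = 45695/16 ≈ 2855.93750.


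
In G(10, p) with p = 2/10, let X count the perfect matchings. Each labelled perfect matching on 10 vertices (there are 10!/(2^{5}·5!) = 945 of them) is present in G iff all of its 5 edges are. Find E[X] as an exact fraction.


K_10 has 10!/(2^{5}·5!) = 945 labelled perfect matchings.
For each such perfect matching H, let X_H = 1 if all 5 edges of H are present in G. Then P[X_H = 1] = p^{5} = (1/5)^{5} = 1/3125.
Summing the indicators: E[X] = Σ_H E[X_H] = 945 · p^{5} = 945 · 1/3125 = 189/625.
Numerically: E[X] ≈ 0.3024.

E[X] = 945 · (1/5)^{5} = 189/625 ≈ 0.3024.


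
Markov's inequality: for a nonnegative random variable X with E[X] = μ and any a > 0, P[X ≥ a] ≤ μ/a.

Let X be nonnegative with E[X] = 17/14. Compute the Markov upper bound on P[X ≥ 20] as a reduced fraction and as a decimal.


μ = E[X] = 17/14, a = 20.
Markov: P[X ≥ 20] ≤ μ/a = (17/14)/20 = 17/280.
Numerically: ≈ 0.060714.
(Since a = 20 > μ = 1.214286, the bound 17/280 is < 1 and informative.)

P[X ≥ 20] ≤ 17/280 ≈ 0.060714.


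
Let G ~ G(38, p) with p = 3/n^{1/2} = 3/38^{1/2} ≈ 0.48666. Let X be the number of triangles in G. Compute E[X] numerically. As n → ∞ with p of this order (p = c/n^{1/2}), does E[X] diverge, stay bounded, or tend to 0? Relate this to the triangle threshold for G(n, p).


Number of potential triangles: C(38, 3) = 8436.
Each occurs with probability p³ ≈ (0.48666)³ ≈ 1.1526259e-01.
By linearity: E[X] = C(38, 3)·p³ ≈ 8436 · 1.1526259e-01 ≈ 972.35520.
Since α = 1/2 < 1, p = c/n^{1/2} ≫ 1/n is above the triangle threshold p ~ 1/n. Asymptotically E[X] ~ (c³/6)·n^{3(1−α)} = (3³/6)·n^{1.5} → ∞; triangles are abundant w.h.p.

E[X] ≈ 972.35520; in regime p = Θ(1/n^{1/2}) E[X] diverges (above the triangle threshold p ~ 1/n).


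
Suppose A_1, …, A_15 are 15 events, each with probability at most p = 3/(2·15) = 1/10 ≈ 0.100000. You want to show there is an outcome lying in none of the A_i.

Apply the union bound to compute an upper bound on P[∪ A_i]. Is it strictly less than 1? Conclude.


Union bound: P[∪_{i=1}^{15} A_i] ≤ Σ_i P[A_i] ≤ 15·p = 15·(1/10) = 3/2.
Numerically: 3/2 ≈ 1.500000.
Is 3/2 < 1? NO.
Since the bound 3/2 is ≥ 1, the union bound is uninformative here; it does NOT by itself certify existence.

15·p = 3/2 ≈ 1.500000; existence NOT certified by the union bound.


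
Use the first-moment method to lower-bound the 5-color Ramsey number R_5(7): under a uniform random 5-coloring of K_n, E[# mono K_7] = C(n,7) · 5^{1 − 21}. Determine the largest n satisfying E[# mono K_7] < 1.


We need C(n, 7) · 5^{1 − 21} < 1, i.e. C(n, 7) < 5^{21 − 1} = 95367431640625.
Check values of n near the boundary:
  n = 333: C(333, 7) = 84549532139028; 84549532139028 < 95367431640625? YES
  n = 334: C(334, 7) = 86359460961576; 86359460961576 < 95367431640625? YES
  n = 335: C(335, 7) = 88202498238195; 88202498238195 < 95367431640625? YES
  n = 336: C(336, 7) = 90079147136880; 90079147136880 < 95367431640625? YES
  n = 337: C(337, 7) = 91989916924632; 91989916924632 < 95367431640625? YES
  n = 338: C(338, 7) = 93935323022736; 93935323022736 < 95367431640625? YES
  n = 339: C(339, 7) = 95915887062372; 95915887062372 < 95367431640625? NO
  n = 340: C(340, 7) = 97932136940560; 97932136940560 < 95367431640625? NO
The largest n with C(n, 7) < 95367431640625 is n = 338 (where E[X] = 93935323022736/95367431640625 ≈ 0.98498). Hence R_5(7) > 338, i.e. R_5(7) ≥ 339.

Largest n = 338; hence R_5(7) > 338.


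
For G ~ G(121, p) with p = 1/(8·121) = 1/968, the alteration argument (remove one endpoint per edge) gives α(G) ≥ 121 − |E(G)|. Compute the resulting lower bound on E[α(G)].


E[|E(G)|] = C(121, 2)·p = 7260 · (1/968) = 15/2.
E[α(G)] ≥ n − E[|E(G)|] = 121 − 15/2 = 227/2.
Numerically: ≈ 113.500000.
(This is only a lower bound; the true E[α(G)] may be larger.)

E[α(G)] ≥ 227/2 ≈ 113.500000.


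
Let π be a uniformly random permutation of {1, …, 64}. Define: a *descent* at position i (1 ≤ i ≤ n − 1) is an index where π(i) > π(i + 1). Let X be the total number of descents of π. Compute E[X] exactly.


Write X = Σ X_I over i = 1, …, 63, with X_I the indicator of one descent.
There are 63 indicators.
For each fixed i, the pair (π(i), π(i+1)) is a uniformly random ordered pair of distinct values from {1, …, 64}; by symmetry P[π(i) > π(i+1)] = 1/2.
By linearity: E[X] = 63 · (1/2) = (64 − 1) · (1/2) = 63/2 ≈ 31.500000.

E[X] = 63/2 = 31.500000.


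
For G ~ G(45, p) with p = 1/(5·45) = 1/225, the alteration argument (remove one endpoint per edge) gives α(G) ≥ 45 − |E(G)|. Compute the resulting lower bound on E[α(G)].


E[|E(G)|] = C(45, 2)·p = 990 · (1/225) = 22/5.
E[α(G)] ≥ n − E[|E(G)|] = 45 − 22/5 = 203/5.
Numerically: ≈ 40.600.
(This is only a lower bound; the true E[α(G)] may be larger.)

E[α(G)] ≥ 203/5 ≈ 40.600.


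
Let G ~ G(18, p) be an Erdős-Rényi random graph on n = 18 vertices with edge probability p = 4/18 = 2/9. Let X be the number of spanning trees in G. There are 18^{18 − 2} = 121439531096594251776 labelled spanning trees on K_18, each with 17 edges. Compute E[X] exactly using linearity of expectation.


K_18 has 18^{18 − 2} = 121439531096594251776 labelled spanning trees.
For each such spanning tree H, let X_H = 1 if all 17 edges of H are present in G. Then P[X_H = 1] = p^{17} = (2/9)^{17} = 131072/16677181699666569.
Summing the indicators: E[X] = Σ_H E[X_H] = 121439531096594251776 · p^{17} = 121439531096594251776 · 131072/16677181699666569 = 8589934592/9.
Numerically: E[X] ≈ 9.5444e+08.

E[X] = 121439531096594251776 · (2/9)^{17} = 8589934592/9 ≈ 9.5444e+08.


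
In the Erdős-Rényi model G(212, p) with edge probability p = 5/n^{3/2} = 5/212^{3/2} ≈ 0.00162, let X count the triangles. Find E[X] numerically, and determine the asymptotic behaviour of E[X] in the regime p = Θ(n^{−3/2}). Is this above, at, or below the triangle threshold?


Number of potential triangles: C(212, 3) = 1565620.
Each occurs with probability p³ ≈ (0.00162)³ ≈ 4.25010e-09.
By linearity: E[X] = C(212, 3)·p³ ≈ 1565620 · 4.25010e-09 ≈ 0.007.
Since α = 3/2 > 1, p = c/n^{3/2} = o(1/n) is below the triangle threshold p ~ 1/n. Asymptotically E[X] ~ (c³/6)·n^{3(1−α)} = (5³/6)·n^{-1.5} → 0, so by Markov's inequality G has no triangles w.h.p.

E[X] ≈ 0.007; in regime p = Θ(1/n^{3/2}) E[X] tends to 0 (below the triangle threshold p ~ 1/n).


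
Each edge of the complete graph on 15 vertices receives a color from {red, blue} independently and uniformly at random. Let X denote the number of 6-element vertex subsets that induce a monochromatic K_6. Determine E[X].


Let X = Σ_S X_S over the C(15, 6) = 5005 subsets S of size 6, where X_S = 1 if the K_6 on S is monochromatic.
For a fixed S, the K_6 on S has C(6, 2) = 15 edges. P[all 15 edges red] = (1/2)^15, and likewise for blue, so P[monochromatic] = 2·(1/2)^15 = 2^{1 − 15} = 1/16384.
Summing: E[X] = C(15, 6) · 2^{1 − 15} = 5005 · 1/16384 = 5005/16384.
Numerically: E[X] ≈ 0.30548.

E[X] = C(15,6)·2^(1−C(6,2)) = 5005/16384 ≈ 0.30548.


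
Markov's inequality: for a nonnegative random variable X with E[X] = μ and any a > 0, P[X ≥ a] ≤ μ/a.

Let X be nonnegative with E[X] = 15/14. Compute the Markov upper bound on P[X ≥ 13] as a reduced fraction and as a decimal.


μ = E[X] = 15/14, a = 13.
Markov: P[X ≥ 13] ≤ μ/a = (15/14)/13 = 15/182.
Numerically: ≈ 0.082418.
(Since a = 13 > μ = 1.071429, the bound 15/182 is < 1 and informative.)

P[X ≥ 13] ≤ 15/182 ≈ 0.082418.


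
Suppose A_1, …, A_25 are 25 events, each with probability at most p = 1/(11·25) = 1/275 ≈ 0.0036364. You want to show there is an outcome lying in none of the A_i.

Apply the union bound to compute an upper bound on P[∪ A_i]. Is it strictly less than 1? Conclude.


Union bound: P[∪_{i=1}^{25} A_i] ≤ Σ_i P[A_i] ≤ 25·p = 25·(1/275) = 1/11.
Numerically: 1/11 ≈ 0.0909091.
Is 1/11 < 1? YES.
Since P[∪ A_i] ≤ 1/11 < 1, the complement has P[∩ A_i^c] ≥ 1 − 1/11 = 10/11 > 0, so some outcome avoids every A_i.

25·p = 1/11 ≈ 0.0909091; existence CERTIFIED by the union bound.
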